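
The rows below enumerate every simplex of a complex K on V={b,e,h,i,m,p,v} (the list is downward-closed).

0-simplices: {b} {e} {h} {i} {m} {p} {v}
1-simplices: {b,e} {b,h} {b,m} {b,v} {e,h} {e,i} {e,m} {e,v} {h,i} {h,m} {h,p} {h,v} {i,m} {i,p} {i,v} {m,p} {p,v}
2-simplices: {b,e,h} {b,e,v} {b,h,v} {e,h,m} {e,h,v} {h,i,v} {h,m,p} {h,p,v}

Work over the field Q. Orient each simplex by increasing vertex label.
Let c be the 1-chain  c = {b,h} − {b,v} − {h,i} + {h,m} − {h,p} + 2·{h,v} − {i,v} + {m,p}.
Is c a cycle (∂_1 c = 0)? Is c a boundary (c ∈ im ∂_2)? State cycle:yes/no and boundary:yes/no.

cycle:yes boundary:yes

n_0=7 n_1=17 n_2=8  [Q]
∂1: piv[be,bh,bm,bv,ei,hp] rk=6  ker:eh,em,ev,hi,hm,hv,im,ip,iv,mp,pv
∂2: piv[beh,bev,bhv,ehm,hiv,hmp,hpv] rk=7  ker:ehv
∂1c = 0
c vs im∂2: reduces to 0 ⇒ boundary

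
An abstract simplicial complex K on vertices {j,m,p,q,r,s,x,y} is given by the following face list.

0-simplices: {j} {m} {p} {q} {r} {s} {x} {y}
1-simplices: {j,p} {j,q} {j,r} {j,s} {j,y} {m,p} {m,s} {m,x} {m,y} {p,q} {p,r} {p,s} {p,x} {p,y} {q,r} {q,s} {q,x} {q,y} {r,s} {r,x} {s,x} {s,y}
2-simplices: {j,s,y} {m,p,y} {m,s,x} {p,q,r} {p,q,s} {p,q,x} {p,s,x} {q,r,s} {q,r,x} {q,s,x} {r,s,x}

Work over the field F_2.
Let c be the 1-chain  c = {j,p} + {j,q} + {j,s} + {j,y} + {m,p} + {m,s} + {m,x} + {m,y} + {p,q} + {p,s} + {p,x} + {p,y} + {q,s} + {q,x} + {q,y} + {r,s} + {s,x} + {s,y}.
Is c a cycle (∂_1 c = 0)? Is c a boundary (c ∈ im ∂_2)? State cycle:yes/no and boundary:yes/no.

n_0=8 n_1=22 n_2=11  [Z2]
∂1: piv[jp,jq,jr,js,jy,mp,mx] rk=7  ker:ms,my,pq,pr,ps,px,py,qr,qs,qx,qy,rs,rx,sx,sy
∂2: piv[jsy,mpy,msx,pqr,pqs,pqx,psx,qrs,qrx] rk=9  ker:qsx,rsx
∂1c = {q} + {r} + {s} + {y}

cycle:no boundary:no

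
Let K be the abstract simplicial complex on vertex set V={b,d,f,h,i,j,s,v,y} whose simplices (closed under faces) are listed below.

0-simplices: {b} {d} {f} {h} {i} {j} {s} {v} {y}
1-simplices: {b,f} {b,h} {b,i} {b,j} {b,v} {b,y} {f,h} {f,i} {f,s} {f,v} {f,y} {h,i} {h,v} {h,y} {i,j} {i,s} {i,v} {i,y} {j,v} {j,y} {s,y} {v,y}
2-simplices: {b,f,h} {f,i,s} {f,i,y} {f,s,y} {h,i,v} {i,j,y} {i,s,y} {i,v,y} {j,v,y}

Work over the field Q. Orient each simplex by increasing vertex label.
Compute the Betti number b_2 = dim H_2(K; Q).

b_2=1

n_0=9 n_1=22 n_2=9  [Q]
∂1: piv[bf,bh,bi,bj,bv,by,fs] rk=7  ker:fh,fi,fv,fy,hi,hv,hy,ij,is,iv,iy,jv,jy,sy,vy
∂2: piv[bfh,fis,fiy,fsy,hiv,ijy,ivy,jvy] rk=8  ker:isy
b_2=(9−8)−0=1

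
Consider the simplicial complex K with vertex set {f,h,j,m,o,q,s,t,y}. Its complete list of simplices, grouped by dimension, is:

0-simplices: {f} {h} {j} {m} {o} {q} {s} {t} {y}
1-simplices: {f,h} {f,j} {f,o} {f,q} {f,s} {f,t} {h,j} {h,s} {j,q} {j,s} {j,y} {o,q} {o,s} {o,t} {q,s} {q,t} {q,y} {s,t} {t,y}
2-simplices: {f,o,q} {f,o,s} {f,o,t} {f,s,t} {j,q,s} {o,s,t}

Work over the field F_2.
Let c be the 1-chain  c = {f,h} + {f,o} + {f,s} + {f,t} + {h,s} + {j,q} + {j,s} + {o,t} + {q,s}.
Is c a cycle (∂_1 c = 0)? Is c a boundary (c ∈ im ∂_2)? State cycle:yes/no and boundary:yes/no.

n_0=9 n_1=19 n_2=6  [Z2]
∂1: piv[fh,fj,fo,fq,fs,ft,jy] rk=7  ker:hj,hs,jq,js,oq,os,ot,qs,qt,qy,st,ty
∂2: piv[foq,fos,fot,fst,jqs] rk=5  ker:ost
∂1c = 0
c vs im∂2: residual ≠ 0 ⇒ not boundary

cycle:yes boundary:no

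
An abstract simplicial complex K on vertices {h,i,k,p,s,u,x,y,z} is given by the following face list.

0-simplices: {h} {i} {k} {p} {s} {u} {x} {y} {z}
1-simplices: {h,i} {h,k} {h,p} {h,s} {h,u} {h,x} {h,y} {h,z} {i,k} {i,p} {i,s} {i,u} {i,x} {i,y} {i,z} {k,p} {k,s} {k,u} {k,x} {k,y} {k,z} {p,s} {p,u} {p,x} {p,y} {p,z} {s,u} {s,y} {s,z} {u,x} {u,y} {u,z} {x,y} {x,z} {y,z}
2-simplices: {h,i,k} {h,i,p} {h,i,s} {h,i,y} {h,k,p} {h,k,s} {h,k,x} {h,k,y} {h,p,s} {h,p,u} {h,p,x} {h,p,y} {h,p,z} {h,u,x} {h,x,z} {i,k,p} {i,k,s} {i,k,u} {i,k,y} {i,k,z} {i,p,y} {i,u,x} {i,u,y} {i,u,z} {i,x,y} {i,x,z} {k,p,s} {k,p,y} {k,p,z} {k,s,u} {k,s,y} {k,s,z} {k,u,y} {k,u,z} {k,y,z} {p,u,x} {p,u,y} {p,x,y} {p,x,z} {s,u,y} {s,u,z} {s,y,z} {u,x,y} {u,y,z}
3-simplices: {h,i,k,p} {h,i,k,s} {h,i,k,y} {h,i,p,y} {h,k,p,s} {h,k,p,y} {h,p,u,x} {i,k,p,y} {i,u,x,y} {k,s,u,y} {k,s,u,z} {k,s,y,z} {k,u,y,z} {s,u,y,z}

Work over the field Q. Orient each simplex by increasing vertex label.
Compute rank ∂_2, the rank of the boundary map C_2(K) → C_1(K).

n_0=9 n_1=35 n_2=44 n_3=14  [Q]
∂1: piv[hi,hk,hp,hs,hu,hx,hy,hz] rk=8  ker:ik,ip,is,iu,ix,iy,iz,kp,ks,ku,kx,ky,kz,ps,pu,px,py,pz,su,sy,sz,ux,uy,uz,xy,xz,yz
∂2: piv[hik,hip,his,hiy,hkp,hks,hkx,hky,hps,hpu,hpx,hpy,hpz,hux,hxz,iku,ikz,iux,iuy,iuz,ixy,ixz,kpz,ksu,ksy,ksz,kyz] rk=27  ker:ikp,iks,iky,ipy,kps,kpy,kuy,kuz,pux,puy,pxy,pxz,suy,suz,syz,uxy,uyz
∂3: piv[hikp,hiks,hiky,hipy,hkps,hkpy,hpux,iuxy,ksuy,ksuz,ksyz,kuyz] rk=12  ker:ikpy,suyz
rk∂_2=27

rank∂_2=27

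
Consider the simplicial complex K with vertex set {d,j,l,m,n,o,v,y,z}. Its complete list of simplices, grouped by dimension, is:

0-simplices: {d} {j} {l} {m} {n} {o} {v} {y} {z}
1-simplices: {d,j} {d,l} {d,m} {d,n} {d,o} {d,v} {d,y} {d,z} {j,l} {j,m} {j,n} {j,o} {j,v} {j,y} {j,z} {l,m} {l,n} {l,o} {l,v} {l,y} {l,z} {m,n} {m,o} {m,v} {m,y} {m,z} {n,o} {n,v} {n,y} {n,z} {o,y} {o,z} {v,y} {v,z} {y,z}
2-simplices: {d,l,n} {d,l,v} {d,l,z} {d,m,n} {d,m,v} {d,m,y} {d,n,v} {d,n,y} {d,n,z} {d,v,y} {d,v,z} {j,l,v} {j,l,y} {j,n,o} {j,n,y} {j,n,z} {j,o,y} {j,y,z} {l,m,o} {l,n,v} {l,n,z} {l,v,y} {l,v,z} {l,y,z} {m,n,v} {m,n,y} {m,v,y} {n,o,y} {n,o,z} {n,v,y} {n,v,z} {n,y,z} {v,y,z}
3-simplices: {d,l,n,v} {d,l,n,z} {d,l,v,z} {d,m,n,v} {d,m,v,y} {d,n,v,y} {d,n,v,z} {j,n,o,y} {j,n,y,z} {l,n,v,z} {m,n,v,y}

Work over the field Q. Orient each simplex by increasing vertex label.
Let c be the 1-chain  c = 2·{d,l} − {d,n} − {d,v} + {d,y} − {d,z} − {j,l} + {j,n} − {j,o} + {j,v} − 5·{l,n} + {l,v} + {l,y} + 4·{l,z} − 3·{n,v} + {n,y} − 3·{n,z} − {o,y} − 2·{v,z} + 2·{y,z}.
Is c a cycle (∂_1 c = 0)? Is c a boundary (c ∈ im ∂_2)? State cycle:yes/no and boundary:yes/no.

cycle:yes boundary:yes

n_0=9 n_1=35 n_2=33 n_3=11  [Q]
∂1: piv[dj,dl,dm,dn,do,dv,dy,dz] rk=8  ker:jl,jm,jn,jo,jv,jy,jz,lm,ln,lo,lv,ly,lz,mn,mo,mv,my,mz,no,nv,ny,nz,oy,oz,vy,vz,yz
∂2: piv[dln,dlv,dlz,dmn,dmv,dmy,dnv,dny,dnz,dvy,dvz,jlv,jly,jno,jny,jnz,joy,jyz,lmo,lvy,noz] rk=21  ker:lnv,lnz,lvz,lyz,mnv,mny,mvy,noy,nvy,nvz,nyz,vyz
∂3: piv[dlnv,dlnz,dlvz,dmnv,dmvy,dnvy,dnvz,jnoy,jnyz,mnvy] rk=10  ker:lnvz
∂1c = 0
c vs im∂2: reduces to 0 ⇒ boundary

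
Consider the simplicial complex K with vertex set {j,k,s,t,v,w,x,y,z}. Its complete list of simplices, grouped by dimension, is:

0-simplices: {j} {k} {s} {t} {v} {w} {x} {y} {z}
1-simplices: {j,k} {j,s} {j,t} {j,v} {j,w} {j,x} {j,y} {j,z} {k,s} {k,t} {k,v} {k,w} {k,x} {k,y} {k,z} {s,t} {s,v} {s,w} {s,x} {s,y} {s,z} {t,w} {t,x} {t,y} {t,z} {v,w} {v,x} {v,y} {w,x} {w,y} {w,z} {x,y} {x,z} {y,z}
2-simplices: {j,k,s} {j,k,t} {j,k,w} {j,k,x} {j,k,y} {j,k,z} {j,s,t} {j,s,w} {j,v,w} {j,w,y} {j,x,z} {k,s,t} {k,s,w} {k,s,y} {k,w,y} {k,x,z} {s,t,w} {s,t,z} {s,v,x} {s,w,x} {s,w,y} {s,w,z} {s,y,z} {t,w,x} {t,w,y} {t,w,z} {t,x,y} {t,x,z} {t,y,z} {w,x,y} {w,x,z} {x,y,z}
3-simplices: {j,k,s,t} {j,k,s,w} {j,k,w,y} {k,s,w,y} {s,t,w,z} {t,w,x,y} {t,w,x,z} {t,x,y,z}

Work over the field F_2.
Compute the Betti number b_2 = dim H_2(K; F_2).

n_0=9 n_1=34 n_2=32 n_3=8  [Z2]
∂1: piv[jk,js,jt,jv,jw,jx,jy,jz] rk=8  ker:ks,kt,kv,kw,kx,ky,kz,st,sv,sw,sx,sy,sz,tw,tx,ty,tz,vw,vx,vy,wx,wy,wz,xy,xz,yz
∂2: piv[jks,jkt,jkw,jkx,jky,jkz,jst,jsw,jvw,jwy,jxz,ksy,stw,stz,svx,swx,swz,syz,twx,twy,txy,txz] rk=22  ker:kst,ksw,kwy,kxz,swy,twz,tyz,wxy,wxz,xyz
∂3: piv[jkst,jksw,jkwy,kswy,stwz,twxy,twxz,txyz] rk=8
b_2=(32−22)−8=2

b_2=2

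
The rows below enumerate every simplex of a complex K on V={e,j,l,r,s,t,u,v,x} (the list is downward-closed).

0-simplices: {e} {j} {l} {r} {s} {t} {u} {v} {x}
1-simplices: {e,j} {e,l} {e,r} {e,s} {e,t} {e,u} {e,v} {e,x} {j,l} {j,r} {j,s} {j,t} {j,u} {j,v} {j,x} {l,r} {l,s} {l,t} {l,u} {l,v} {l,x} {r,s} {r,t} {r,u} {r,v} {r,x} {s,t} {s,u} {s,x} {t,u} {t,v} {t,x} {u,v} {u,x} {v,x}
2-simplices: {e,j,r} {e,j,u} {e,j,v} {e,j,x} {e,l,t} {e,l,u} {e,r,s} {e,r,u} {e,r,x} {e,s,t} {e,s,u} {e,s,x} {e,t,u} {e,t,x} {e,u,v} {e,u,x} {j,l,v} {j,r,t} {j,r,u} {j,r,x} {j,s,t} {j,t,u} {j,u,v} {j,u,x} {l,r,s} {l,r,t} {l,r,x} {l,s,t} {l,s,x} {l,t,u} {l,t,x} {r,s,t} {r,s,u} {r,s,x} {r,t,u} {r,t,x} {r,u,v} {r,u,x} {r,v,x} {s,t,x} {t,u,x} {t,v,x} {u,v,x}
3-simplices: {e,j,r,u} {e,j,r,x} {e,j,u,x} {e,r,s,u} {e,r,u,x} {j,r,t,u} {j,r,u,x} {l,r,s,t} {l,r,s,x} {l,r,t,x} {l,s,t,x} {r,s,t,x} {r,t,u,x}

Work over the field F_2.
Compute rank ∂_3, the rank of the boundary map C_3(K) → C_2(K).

n_0=9 n_1=35 n_2=43 n_3=13  [Z2]
∂1: piv[ej,el,er,es,et,eu,ev,ex] rk=8  ker:jl,jr,js,jt,ju,jv,jx,lr,ls,lt,lu,lv,lx,rs,rt,ru,rv,rx,st,su,sx,tu,tv,tx,uv,ux,vx
∂2: piv[ejr,eju,ejv,ejx,elt,elu,ers,eru,erx,est,esu,esx,etu,etx,euv,eux,jlv,jrt,jst,jtu,lrs,lrt,lrx,ruv,rvx,tvx] rk=26  ker:jru,jrx,juv,jux,lst,lsx,ltu,ltx,rst,rsu,rsx,rtu,rtx,rux,stx,tux,uvx
∂3: piv[ejru,ejrx,ejux,ersu,erux,jrtu,lrst,lrsx,lrtx,lstx,rtux] rk=11  ker:jrux,rstx
rk∂_3=11

rank∂_3=11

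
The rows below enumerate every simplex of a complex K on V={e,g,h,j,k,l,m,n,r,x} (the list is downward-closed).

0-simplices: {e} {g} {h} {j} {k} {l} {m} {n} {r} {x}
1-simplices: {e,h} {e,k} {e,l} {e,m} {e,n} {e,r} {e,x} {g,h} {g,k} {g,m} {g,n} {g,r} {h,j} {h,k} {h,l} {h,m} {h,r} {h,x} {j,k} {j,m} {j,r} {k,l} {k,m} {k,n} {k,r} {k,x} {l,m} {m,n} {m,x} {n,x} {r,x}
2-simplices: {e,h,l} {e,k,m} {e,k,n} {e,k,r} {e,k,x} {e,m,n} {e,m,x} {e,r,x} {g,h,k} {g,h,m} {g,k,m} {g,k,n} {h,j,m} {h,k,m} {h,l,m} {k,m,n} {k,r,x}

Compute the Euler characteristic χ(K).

n_0=10 n_1=31 n_2=17
χ=+10−31+17=-4

χ(K)=-4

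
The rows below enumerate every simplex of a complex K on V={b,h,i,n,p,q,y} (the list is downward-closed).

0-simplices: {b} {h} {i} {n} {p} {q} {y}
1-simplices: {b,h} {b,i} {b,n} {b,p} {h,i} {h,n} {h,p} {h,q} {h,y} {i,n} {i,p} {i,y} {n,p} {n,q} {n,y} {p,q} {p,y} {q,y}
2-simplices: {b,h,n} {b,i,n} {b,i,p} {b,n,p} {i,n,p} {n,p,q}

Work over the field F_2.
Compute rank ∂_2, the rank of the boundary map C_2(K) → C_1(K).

rank∂_2=5

n_0=7 n_1=18 n_2=6  [Z2]
∂1: piv[bh,bi,bn,bp,hq,hy] rk=6  ker:hi,hn,hp,in,ip,iy,np,nq,ny,pq,py,qy
∂2: piv[bhn,bin,bip,bnp,npq] rk=5  ker:inp
rk∂_2=5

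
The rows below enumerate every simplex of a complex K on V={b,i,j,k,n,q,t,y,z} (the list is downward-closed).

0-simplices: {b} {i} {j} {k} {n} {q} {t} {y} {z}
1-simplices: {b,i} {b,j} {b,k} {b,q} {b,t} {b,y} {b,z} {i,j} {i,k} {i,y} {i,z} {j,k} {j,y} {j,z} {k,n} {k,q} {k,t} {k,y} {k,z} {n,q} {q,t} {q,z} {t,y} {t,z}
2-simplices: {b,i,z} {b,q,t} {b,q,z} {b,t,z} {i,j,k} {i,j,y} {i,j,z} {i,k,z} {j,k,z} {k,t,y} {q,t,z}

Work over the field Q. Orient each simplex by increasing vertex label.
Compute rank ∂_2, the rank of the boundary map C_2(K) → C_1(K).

rank∂_2=9

n_0=9 n_1=24 n_2=11  [Q]
∂1: piv[bi,bj,bk,bq,bt,by,bz,kn] rk=8  ker:ij,ik,iy,iz,jk,jy,jz,kq,kt,ky,kz,nq,qt,qz,ty,tz
∂2: piv[biz,bqt,bqz,btz,ijk,ijy,ijz,ikz,kty] rk=9  ker:jkz,qtz
rk∂_2=9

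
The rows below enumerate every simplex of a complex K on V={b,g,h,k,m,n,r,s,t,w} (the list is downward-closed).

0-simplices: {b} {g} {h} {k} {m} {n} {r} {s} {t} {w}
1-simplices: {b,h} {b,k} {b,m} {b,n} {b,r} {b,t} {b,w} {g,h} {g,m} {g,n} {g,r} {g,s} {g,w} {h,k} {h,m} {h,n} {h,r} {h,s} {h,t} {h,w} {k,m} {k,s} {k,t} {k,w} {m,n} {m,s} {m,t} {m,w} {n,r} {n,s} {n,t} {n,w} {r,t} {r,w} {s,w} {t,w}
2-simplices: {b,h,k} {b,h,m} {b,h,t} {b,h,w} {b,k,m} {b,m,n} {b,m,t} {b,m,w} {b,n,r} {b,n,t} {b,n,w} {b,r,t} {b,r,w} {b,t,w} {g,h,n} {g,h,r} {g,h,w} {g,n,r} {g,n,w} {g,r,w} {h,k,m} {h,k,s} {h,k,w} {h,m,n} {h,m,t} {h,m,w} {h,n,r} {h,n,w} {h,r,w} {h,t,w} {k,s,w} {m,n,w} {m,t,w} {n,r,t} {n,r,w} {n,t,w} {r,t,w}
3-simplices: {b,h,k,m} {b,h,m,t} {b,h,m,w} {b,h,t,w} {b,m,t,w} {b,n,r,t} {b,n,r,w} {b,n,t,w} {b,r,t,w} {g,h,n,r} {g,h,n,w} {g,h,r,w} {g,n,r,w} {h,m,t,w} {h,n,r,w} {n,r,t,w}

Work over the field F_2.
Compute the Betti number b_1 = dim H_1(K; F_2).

n_0=10 n_1=36 n_2=37 n_3=16  [Z2]
∂1: piv[bh,bk,bm,bn,br,bt,bw,gh,gs] rk=9  ker:gm,gn,gr,gw,hk,hm,hn,hr,hs,ht,hw,km,ks,kt,kw,mn,ms,mt,mw,nr,ns,nt,nw,rt,rw,sw,tw
∂2: piv[bhk,bhm,bht,bhw,bkm,bmn,bmt,bmw,bnr,bnt,bnw,brt,brw,btw,ghn,ghr,ghw,gnr,gnw,hks,hkw,ksw] rk=22  ker:grw,hkm,hmn,hmt,hmw,hnr,hnw,hrw,htw,mnw,mtw,nrt,nrw,ntw,rtw
∂3: piv[bhkm,bhmt,bhmw,bhtw,bmtw,bnrt,bnrw,bntw,brtw,ghnr,ghnw,ghrw,gnrw] rk=13  ker:hmtw,hnrw,nrtw
b_1=(36−9)−22=5

b_1=5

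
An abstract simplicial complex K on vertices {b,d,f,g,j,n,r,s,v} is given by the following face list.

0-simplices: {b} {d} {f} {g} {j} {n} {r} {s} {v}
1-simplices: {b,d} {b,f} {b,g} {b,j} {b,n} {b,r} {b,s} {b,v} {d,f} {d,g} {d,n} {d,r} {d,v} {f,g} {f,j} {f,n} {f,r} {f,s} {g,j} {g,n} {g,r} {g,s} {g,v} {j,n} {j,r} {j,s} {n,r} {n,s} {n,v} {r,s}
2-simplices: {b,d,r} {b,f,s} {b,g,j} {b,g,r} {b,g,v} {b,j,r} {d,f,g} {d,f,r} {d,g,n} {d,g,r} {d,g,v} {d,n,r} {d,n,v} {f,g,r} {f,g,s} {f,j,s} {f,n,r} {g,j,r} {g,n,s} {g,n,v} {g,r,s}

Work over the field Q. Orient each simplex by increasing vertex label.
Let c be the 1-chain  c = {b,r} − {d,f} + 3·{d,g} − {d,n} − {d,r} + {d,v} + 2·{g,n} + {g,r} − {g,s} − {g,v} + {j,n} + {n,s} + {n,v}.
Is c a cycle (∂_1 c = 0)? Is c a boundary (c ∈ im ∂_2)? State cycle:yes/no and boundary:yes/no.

cycle:no boundary:no

n_0=9 n_1=30 n_2=21  [Q]
∂1: piv[bd,bf,bg,bj,bn,br,bs,bv] rk=8  ker:df,dg,dn,dr,dv,fg,fj,fn,fr,fs,gj,gn,gr,gs,gv,jn,jr,js,nr,ns,nv,rs
∂2: piv[bdr,bfs,bgj,bgr,bgv,bjr,dfg,dfr,dgn,dgr,dgv,dnr,dnv,fgs,fjs,fnr,gns,grs] rk=18  ker:fgr,gjr,gnv
∂1c = −{b} − {d} − {f} + 2·{g} − {j} + {r} + {v}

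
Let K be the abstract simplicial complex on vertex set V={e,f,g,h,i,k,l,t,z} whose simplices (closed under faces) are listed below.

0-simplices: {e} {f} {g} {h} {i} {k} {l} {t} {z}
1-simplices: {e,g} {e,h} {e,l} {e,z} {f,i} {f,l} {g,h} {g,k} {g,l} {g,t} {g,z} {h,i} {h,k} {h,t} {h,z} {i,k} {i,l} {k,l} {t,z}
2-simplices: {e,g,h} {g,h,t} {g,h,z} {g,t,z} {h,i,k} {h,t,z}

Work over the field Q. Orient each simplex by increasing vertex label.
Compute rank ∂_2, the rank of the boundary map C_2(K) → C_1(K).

rank∂_2=5

n_0=9 n_1=19 n_2=6  [Q]
∂1: piv[eg,eh,el,ez,fi,fl,gk,gt] rk=8  ker:gh,gl,gz,hi,hk,ht,hz,ik,il,kl,tz
∂2: piv[egh,ght,ghz,gtz,hik] rk=5  ker:htz
rk∂_2=5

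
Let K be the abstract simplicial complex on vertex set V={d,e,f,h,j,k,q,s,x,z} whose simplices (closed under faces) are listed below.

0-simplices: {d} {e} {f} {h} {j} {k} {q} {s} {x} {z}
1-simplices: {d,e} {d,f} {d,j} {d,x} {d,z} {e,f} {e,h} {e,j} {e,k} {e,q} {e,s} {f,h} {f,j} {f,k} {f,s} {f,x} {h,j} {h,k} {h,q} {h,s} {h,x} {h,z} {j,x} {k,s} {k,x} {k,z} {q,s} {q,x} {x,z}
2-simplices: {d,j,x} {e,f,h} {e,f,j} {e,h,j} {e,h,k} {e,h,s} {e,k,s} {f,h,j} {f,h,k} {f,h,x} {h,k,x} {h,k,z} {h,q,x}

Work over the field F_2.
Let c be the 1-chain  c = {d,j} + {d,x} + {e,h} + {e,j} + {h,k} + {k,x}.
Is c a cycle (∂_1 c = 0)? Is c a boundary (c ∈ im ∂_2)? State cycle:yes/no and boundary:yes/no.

cycle:yes boundary:no

n_0=10 n_1=29 n_2=13  [Z2]
∂1: piv[de,df,dj,dx,dz,eh,ek,eq,es] rk=9  ker:ef,ej,fh,fj,fk,fs,fx,hj,hk,hq,hs,hx,hz,jx,ks,kx,kz,qs,qx,xz
∂2: piv[djx,efh,efj,ehj,ehk,ehs,eks,fhk,fhx,hkx,hkz,hqx] rk=12  ker:fhj
∂1c = 0
c vs im∂2: residual ≠ 0 ⇒ not boundary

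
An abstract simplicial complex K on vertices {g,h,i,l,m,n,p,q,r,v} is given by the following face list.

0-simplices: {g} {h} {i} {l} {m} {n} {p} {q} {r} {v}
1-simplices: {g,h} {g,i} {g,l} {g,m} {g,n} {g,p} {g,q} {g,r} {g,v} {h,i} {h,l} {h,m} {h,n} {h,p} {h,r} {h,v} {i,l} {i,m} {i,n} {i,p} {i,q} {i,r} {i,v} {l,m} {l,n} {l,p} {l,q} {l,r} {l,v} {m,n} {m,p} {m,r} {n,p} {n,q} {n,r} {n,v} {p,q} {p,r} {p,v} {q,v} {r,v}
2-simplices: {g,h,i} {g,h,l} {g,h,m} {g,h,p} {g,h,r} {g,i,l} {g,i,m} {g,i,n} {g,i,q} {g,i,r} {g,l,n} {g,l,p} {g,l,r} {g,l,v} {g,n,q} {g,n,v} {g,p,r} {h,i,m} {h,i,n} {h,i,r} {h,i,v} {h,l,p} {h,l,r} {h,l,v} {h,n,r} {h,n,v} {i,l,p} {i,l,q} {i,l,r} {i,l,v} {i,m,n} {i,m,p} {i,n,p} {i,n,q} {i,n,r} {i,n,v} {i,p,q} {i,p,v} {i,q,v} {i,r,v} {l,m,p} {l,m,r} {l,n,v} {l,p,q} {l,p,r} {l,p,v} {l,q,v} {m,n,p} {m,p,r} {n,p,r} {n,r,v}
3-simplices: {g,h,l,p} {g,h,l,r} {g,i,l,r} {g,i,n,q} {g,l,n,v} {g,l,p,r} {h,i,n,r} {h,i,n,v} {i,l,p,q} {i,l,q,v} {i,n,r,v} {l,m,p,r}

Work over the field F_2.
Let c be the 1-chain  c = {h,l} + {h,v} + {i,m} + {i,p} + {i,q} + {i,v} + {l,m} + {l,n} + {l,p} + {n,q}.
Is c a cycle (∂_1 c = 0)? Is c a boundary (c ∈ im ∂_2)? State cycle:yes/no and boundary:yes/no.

cycle:yes boundary:yes

n_0=10 n_1=41 n_2=51 n_3=12  [Z2]
∂1: piv[gh,gi,gl,gm,gn,gp,gq,gr,gv] rk=9  ker:hi,hl,hm,hn,hp,hr,hv,il,im,in,ip,iq,ir,iv,lm,ln,lp,lq,lr,lv,mn,mp,mr,np,nq,nr,nv,pq,pr,pv,qv,rv
∂2: piv[ghi,ghl,ghm,ghp,ghr,gil,gim,gin,giq,gir,gln,glp,glr,glv,gnq,gnv,gpr,hin,hiv,hlv,hnr,ilp,ilq,imn,imp,inp,ipq,ipv,iqv,irv,lmp,lmr] rk=32  ker:him,hir,hlp,hlr,hnv,ilr,ilv,inq,inr,inv,lnv,lpq,lpr,lpv,lqv,mnp,mpr,npr,nrv
∂3: piv[ghlp,ghlr,gilr,ginq,glnv,glpr,hinr,hinv,ilpq,ilqv,inrv,lmpr] rk=12
∂1c = 0
c vs im∂2: reduces to 0 ⇒ boundary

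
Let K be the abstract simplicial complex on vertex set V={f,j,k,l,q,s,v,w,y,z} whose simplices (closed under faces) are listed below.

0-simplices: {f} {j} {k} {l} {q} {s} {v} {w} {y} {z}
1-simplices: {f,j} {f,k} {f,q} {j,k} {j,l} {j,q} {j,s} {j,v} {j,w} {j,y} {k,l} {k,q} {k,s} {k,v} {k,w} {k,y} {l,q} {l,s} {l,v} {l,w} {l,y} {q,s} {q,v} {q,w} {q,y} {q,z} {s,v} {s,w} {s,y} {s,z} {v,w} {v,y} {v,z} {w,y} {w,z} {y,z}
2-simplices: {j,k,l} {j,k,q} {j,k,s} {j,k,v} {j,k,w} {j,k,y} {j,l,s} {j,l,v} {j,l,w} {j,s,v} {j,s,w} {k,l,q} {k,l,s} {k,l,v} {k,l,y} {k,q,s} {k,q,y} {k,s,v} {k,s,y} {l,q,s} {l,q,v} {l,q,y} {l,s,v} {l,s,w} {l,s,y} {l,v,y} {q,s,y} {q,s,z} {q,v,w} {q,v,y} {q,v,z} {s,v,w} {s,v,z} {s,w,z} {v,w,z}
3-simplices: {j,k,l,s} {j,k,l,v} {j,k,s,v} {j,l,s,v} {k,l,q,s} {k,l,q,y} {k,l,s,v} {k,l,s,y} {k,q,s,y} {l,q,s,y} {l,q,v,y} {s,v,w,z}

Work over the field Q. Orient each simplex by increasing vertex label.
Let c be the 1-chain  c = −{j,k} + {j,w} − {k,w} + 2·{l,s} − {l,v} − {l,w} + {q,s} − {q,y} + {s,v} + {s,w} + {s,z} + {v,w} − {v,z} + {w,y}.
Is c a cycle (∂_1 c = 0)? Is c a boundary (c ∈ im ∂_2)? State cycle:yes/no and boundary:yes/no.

cycle:yes boundary:no

n_0=10 n_1=36 n_2=35 n_3=12  [Q]
∂1: piv[fj,fk,fq,jl,js,jv,jw,jy,qz] rk=9  ker:jk,jq,kl,kq,ks,kv,kw,ky,lq,ls,lv,lw,ly,qs,qv,qw,qy,sv,sw,sy,sz,vw,vy,vz,wy,wz,yz
∂2: piv[jkl,jkq,jks,jkv,jkw,jky,jls,jlv,jlw,jsv,jsw,klq,kly,kqs,kqy,ksy,lqv,lvy,qsz,qvw,qvz,svw,swz] rk=23  ker:kls,klv,ksv,lqs,lqy,lsv,lsw,lsy,qsy,qvy,svz,vwz
∂3: piv[jkls,jklv,jksv,jlsv,klqs,klqy,klsy,kqsy,lqvy,svwz] rk=10  ker:klsv,lqsy
∂1c = 0
c vs im∂2: residual ≠ 0 ⇒ not boundary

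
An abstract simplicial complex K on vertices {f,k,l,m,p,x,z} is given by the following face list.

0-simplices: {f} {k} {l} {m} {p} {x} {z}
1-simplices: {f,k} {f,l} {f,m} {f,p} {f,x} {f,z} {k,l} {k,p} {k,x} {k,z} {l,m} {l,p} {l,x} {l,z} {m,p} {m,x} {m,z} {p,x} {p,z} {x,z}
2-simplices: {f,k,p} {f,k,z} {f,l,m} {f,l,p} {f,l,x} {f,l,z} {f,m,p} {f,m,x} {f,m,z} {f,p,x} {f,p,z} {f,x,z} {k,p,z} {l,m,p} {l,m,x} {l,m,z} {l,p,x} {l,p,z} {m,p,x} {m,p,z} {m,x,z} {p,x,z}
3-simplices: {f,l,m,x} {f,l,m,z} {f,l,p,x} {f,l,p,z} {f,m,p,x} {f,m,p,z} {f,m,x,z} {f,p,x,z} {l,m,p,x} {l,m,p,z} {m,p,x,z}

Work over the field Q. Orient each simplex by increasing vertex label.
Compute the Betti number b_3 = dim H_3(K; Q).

b_3=2

n_0=7 n_1=20 n_2=22 n_3=11  [Q]
∂1: piv[fk,fl,fm,fp,fx,fz] rk=6  ker:kl,kp,kx,kz,lm,lp,lx,lz,mp,mx,mz,px,pz,xz
∂2: piv[fkp,fkz,flm,flp,flx,flz,fmp,fmx,fmz,fpx,fpz,fxz] rk=12  ker:kpz,lmp,lmx,lmz,lpx,lpz,mpx,mpz,mxz,pxz
∂3: piv[flmx,flmz,flpx,flpz,fmpx,fmpz,fmxz,fpxz,lmpx] rk=9  ker:lmpz,mpxz
b_3=(11−9)−0=2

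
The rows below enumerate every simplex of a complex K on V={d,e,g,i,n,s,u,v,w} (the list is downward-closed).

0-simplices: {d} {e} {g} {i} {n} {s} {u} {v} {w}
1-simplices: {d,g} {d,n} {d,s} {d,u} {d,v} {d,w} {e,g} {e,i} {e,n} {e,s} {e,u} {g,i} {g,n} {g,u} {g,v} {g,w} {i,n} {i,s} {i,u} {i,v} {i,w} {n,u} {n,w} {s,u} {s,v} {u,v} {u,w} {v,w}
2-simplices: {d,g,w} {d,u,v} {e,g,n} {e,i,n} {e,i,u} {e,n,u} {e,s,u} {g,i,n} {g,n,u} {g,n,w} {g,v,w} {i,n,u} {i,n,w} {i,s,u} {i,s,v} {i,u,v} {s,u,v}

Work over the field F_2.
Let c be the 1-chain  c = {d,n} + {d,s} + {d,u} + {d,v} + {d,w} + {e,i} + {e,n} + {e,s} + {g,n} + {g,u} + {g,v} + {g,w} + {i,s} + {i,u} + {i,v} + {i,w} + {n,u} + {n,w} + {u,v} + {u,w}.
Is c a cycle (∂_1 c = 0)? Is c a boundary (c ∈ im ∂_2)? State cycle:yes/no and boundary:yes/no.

n_0=9 n_1=28 n_2=17  [Z2]
∂1: piv[dg,dn,ds,du,dv,dw,eg,ei] rk=8  ker:en,es,eu,gi,gn,gu,gv,gw,in,is,iu,iv,iw,nu,nw,su,sv,uv,uw,vw
∂2: piv[dgw,duv,egn,ein,eiu,enu,esu,gin,gnu,gnw,gvw,inw,isu,isv,iuv] rk=15  ker:inu,suv
∂1c = {d} + {e} + {i} + {n} + {s} + {w}

cycle:no boundary:no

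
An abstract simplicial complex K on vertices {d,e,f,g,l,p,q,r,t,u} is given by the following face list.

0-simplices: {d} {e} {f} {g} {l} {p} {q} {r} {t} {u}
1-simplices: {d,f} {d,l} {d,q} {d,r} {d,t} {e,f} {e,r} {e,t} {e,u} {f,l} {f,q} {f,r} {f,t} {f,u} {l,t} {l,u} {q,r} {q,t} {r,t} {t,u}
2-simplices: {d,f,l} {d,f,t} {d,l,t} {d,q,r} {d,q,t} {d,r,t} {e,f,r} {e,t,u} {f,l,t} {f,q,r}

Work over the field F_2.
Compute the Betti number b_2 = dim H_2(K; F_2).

n_0=10 n_1=20 n_2=10  [Z2]
∂1: piv[df,dl,dq,dr,dt,ef,eu] rk=7  ker:er,et,fl,fq,fr,ft,fu,lt,lu,qr,qt,rt,tu
∂2: piv[dfl,dft,dlt,dqr,dqt,drt,efr,etu,fqr] rk=9  ker:flt
b_2=(10−9)−0=1

b_2=1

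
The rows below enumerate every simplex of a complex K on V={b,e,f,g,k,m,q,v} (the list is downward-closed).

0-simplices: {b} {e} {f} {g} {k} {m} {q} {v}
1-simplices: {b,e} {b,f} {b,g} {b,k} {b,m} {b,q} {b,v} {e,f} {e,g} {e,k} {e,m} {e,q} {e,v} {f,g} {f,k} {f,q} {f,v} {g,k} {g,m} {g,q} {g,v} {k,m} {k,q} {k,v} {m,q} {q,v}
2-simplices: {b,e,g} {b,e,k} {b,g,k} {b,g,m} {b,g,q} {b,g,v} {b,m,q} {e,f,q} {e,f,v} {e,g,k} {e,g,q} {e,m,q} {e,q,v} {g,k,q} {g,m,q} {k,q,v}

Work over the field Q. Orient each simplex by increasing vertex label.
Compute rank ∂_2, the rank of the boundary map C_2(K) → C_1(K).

rank∂_2=14

n_0=8 n_1=26 n_2=16  [Q]
∂1: piv[be,bf,bg,bk,bm,bq,bv] rk=7  ker:ef,eg,ek,em,eq,ev,fg,fk,fq,fv,gk,gm,gq,gv,km,kq,kv,mq,qv
∂2: piv[beg,bek,bgk,bgm,bgq,bgv,bmq,efq,efv,egq,emq,eqv,gkq,kqv] rk=14  ker:egk,gmq
rk∂_2=14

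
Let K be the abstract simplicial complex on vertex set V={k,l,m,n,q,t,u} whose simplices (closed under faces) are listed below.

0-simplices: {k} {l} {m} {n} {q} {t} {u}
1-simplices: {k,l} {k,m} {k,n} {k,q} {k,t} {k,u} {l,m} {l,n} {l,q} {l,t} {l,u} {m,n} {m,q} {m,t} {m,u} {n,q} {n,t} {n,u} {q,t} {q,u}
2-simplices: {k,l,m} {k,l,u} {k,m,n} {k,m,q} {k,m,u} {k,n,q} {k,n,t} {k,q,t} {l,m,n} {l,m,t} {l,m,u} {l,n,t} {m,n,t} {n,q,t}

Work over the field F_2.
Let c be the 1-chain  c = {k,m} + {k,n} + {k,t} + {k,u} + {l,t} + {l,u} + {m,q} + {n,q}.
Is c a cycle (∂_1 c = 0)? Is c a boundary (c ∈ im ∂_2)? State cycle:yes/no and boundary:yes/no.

n_0=7 n_1=20 n_2=14  [Z2]
∂1: piv[kl,km,kn,kq,kt,ku] rk=6  ker:lm,ln,lq,lt,lu,mn,mq,mt,mu,nq,nt,nu,qt,qu
∂2: piv[klm,klu,kmn,kmq,kmu,knq,knt,kqt,lmn,lmt,lnt] rk=11  ker:lmu,mnt,nqt
∂1c = 0
c vs im∂2: reduces to 0 ⇒ boundary

cycle:yes boundary:yes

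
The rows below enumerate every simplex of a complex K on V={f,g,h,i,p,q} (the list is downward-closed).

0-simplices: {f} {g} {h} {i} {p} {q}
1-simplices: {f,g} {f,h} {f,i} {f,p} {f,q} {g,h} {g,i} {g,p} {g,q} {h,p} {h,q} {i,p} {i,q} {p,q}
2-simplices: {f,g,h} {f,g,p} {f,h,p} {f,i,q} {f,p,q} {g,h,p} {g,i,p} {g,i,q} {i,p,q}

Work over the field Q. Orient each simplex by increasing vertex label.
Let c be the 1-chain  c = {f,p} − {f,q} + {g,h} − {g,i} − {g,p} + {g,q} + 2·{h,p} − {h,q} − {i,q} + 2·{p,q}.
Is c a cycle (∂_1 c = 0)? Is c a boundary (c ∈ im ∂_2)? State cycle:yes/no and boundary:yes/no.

n_0=6 n_1=14 n_2=9  [Q]
∂1: piv[fg,fh,fi,fp,fq] rk=5  ker:gh,gi,gp,gq,hp,hq,ip,iq,pq
∂2: piv[fgh,fgp,fhp,fiq,fpq,gip,giq,ipq] rk=8  ker:ghp
∂1c = 0
c vs im∂2: residual ≠ 0 ⇒ not boundary

cycle:yes boundary:no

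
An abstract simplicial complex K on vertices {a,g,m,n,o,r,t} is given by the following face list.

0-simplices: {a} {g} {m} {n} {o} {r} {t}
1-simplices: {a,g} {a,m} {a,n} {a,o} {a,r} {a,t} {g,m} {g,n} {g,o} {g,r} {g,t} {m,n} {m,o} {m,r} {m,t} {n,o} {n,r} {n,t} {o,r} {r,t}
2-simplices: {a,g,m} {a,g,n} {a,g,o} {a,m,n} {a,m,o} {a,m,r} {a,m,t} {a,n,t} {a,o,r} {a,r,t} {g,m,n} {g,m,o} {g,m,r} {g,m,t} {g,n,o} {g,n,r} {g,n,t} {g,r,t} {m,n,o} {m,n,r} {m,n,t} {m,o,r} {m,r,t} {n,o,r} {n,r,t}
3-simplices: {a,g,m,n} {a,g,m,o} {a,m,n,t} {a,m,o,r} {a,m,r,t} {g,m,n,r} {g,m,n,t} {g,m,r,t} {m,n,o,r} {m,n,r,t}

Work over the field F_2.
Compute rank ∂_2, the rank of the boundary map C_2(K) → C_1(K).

n_0=7 n_1=20 n_2=25 n_3=10  [Z2]
∂1: piv[ag,am,an,ao,ar,at] rk=6  ker:gm,gn,go,gr,gt,mn,mo,mr,mt,no,nr,nt,or,rt
∂2: piv[agm,agn,ago,amn,amo,amr,amt,ant,aor,art,gmr,gmt,gno,gnr] rk=14  ker:gmn,gmo,gnt,grt,mno,mnr,mnt,mor,mrt,nor,nrt
∂3: piv[agmn,agmo,amnt,amor,amrt,gmnr,gmnt,gmrt,mnor,mnrt] rk=10
rk∂_2=14

rank∂_2=14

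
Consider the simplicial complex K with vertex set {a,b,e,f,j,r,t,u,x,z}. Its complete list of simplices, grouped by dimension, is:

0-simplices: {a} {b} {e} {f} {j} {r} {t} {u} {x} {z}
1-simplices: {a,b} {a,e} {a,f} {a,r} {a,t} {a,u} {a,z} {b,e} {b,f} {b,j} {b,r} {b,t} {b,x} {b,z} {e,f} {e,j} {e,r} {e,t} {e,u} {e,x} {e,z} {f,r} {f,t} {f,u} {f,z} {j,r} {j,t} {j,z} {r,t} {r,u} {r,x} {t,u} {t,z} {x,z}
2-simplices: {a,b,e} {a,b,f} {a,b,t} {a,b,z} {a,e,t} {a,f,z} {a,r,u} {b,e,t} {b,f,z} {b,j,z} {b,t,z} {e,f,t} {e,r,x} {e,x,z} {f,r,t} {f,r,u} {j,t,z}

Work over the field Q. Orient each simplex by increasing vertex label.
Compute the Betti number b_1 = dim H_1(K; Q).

n_0=10 n_1=34 n_2=17  [Q]
∂1: piv[ab,ae,af,ar,at,au,az,bj,bx] rk=9  ker:be,bf,br,bt,bz,ef,ej,er,et,eu,ex,ez,fr,ft,fu,fz,jr,jt,jz,rt,ru,rx,tu,tz,xz
∂2: piv[abe,abf,abt,abz,aet,afz,aru,bjz,btz,eft,erx,exz,frt,fru,jtz] rk=15  ker:bet,bfz
b_1=(34−9)−15=10

b_1=10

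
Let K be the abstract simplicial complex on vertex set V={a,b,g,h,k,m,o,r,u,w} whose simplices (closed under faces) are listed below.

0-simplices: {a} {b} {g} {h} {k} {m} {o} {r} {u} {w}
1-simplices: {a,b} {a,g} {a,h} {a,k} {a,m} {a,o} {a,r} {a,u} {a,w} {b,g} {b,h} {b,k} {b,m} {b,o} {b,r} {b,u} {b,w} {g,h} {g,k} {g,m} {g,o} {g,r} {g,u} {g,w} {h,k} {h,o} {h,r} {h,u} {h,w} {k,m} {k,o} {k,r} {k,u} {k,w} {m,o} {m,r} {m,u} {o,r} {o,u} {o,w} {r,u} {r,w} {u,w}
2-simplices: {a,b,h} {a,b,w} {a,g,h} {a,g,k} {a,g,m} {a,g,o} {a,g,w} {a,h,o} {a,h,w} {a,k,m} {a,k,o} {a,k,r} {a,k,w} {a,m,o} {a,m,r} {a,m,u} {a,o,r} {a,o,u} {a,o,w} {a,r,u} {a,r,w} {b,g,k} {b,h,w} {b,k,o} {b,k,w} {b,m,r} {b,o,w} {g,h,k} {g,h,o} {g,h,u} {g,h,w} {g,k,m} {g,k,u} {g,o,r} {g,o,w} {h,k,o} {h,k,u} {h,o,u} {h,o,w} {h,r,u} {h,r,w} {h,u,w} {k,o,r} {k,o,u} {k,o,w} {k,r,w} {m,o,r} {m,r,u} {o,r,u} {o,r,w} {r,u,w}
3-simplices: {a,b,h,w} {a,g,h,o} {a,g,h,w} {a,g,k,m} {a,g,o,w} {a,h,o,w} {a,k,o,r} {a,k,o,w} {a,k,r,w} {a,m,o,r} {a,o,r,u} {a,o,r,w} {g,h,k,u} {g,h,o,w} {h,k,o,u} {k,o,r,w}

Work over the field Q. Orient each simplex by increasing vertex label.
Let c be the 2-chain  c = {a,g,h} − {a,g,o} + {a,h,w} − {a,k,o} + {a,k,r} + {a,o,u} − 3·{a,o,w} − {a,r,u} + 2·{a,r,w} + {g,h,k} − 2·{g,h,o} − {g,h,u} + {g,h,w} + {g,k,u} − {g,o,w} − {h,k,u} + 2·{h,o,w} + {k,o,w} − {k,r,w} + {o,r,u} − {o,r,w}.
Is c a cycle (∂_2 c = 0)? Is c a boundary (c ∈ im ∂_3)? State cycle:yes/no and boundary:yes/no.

n_0=10 n_1=43 n_2=51 n_3=16  [Q]
∂1: piv[ab,ag,ah,ak,am,ao,ar,au,aw] rk=9  ker:bg,bh,bk,bm,bo,br,bu,bw,gh,gk,gm,go,gr,gu,gw,hk,ho,hr,hu,hw,km,ko,kr,ku,kw,mo,mr,mu,or,ou,ow,ru,rw,uw
∂2: piv[abh,abw,agh,agk,agm,ago,agw,aho,ahw,akm,ako,akr,akw,amo,amr,amu,aor,aou,aow,aru,arw,bgk,bko,bkw,bmr,ghk,ghu,gku,gor,hou,hru,huw] rk=32  ker:bhw,bow,gho,ghw,gkm,gow,hko,hku,how,hrw,kor,kou,kow,krw,mor,mru,oru,orw,ruw
∂3: piv[abhw,agho,aghw,agkm,agow,ahow,akor,akow,akrw,amor,aoru,aorw,ghku,hkou] rk=14  ker:ghow,korw
∂2c = 0
c vs im∂3: reduces to 0 ⇒ boundary

cycle:yes boundary:yes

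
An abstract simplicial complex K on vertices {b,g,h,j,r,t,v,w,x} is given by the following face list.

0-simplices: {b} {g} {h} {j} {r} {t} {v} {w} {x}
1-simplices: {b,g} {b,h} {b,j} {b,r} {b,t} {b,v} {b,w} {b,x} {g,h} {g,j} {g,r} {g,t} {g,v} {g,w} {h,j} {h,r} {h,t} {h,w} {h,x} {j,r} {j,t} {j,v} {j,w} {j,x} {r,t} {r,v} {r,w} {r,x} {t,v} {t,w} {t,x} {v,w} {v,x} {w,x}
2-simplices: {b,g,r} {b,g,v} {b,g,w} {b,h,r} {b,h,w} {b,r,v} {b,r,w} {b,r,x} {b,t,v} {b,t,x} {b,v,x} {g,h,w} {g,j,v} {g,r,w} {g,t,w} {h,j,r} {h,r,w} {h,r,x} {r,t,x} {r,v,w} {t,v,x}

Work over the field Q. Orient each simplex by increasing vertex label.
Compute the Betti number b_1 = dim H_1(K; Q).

n_0=9 n_1=34 n_2=21  [Q]
∂1: piv[bg,bh,bj,br,bt,bv,bw,bx] rk=8  ker:gh,gj,gr,gt,gv,gw,hj,hr,ht,hw,hx,jr,jt,jv,jw,jx,rt,rv,rw,rx,tv,tw,tx,vw,vx,wx
∂2: piv[bgr,bgv,bgw,bhr,bhw,brv,brw,brx,btv,btx,bvx,ghw,gjv,gtw,hjr,hrx,rtx,rvw] rk=18  ker:grw,hrw,tvx
b_1=(34−8)−18=8

b_1=8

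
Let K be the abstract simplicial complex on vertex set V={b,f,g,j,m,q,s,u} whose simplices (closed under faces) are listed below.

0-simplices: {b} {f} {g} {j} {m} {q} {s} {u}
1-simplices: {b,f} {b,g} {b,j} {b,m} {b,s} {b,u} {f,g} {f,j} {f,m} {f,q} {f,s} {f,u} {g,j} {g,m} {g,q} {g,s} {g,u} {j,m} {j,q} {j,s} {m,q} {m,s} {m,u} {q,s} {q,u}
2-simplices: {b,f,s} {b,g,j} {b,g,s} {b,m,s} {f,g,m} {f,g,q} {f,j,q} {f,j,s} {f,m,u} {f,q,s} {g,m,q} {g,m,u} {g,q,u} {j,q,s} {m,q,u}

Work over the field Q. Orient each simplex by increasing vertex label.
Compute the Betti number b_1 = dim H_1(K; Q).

b_1=5

n_0=8 n_1=25 n_2=15  [Q]
∂1: piv[bf,bg,bj,bm,bs,bu,fq] rk=7  ker:fg,fj,fm,fs,fu,gj,gm,gq,gs,gu,jm,jq,js,mq,ms,mu,qs,qu
∂2: piv[bfs,bgj,bgs,bms,fgm,fgq,fjq,fjs,fmu,fqs,gmq,gmu,gqu] rk=13  ker:jqs,mqu
b_1=(25−7)−13=5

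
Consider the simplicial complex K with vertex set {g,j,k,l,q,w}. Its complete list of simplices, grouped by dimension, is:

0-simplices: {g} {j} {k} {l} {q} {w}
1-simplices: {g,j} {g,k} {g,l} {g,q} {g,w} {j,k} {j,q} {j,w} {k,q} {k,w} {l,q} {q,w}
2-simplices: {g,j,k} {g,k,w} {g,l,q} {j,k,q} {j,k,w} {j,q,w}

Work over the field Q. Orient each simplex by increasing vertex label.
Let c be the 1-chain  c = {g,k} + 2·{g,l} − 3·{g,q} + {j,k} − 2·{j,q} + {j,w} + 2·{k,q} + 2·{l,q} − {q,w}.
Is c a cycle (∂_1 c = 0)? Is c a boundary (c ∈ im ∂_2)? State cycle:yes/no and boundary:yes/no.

cycle:yes boundary:no

n_0=6 n_1=12 n_2=6  [Q]
∂1: piv[gj,gk,gl,gq,gw] rk=5  ker:jk,jq,jw,kq,kw,lq,qw
∂2: piv[gjk,gkw,glq,jkq,jkw,jqw] rk=6
∂1c = 0
c vs im∂2: residual ≠ 0 ⇒ not boundary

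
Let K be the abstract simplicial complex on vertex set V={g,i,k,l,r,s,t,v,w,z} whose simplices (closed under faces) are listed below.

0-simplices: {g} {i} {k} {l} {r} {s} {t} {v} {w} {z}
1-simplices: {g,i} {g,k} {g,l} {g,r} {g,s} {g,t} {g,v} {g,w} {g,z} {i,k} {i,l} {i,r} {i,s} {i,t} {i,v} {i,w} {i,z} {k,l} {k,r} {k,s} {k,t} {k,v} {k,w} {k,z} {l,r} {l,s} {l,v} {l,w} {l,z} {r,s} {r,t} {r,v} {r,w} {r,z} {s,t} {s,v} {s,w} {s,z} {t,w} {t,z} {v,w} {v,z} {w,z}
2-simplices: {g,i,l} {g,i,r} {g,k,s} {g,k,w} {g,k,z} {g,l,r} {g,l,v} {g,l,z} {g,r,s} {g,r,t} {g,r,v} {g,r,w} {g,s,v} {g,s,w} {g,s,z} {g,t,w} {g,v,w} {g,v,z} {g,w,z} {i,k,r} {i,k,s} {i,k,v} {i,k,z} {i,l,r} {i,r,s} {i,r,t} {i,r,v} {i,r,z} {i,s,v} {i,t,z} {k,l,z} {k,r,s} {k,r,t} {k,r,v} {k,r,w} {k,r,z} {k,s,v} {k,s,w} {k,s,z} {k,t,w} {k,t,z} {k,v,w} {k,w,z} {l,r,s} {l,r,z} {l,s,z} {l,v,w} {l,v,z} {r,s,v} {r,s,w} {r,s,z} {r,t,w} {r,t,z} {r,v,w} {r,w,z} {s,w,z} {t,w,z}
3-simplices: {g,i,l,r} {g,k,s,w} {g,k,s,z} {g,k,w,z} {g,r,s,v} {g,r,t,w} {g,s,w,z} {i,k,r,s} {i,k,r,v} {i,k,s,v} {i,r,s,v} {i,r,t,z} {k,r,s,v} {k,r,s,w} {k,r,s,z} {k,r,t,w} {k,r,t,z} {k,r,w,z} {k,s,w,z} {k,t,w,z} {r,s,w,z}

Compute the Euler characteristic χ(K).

χ(K)=3

n_0=10 n_1=43 n_2=57 n_3=21
χ=+10−43+57−21=3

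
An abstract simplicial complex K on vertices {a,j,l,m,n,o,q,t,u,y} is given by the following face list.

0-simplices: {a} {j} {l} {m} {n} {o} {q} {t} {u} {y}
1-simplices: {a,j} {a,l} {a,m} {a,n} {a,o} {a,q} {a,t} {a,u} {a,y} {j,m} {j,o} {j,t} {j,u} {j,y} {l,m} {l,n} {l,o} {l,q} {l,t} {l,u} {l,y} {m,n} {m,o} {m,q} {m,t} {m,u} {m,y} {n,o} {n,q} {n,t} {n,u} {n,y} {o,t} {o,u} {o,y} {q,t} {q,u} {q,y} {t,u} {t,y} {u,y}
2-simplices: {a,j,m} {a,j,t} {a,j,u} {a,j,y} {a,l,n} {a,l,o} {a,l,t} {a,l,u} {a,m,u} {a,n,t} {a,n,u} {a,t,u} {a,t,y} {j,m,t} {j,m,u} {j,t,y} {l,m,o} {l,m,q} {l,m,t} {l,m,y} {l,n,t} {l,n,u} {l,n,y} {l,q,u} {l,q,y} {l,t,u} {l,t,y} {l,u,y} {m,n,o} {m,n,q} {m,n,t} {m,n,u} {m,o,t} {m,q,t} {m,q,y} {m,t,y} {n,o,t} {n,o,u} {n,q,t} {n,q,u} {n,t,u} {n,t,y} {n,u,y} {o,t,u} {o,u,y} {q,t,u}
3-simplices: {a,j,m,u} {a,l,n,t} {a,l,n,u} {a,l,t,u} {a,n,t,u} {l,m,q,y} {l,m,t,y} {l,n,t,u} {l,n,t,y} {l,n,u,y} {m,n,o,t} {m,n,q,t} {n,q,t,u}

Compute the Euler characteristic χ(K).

χ(K)=2

n_0=10 n_1=41 n_2=46 n_3=13
χ=+10−41+46−13=2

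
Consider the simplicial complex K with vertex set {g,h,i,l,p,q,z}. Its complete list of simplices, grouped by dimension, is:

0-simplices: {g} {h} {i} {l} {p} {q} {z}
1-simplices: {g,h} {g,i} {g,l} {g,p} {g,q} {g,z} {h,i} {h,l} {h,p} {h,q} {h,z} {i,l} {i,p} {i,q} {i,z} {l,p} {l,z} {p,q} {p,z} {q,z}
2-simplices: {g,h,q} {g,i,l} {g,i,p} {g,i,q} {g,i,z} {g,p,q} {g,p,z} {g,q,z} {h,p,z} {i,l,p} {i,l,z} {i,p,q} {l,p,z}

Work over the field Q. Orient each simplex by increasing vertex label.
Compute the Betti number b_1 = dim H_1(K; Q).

b_1=3

n_0=7 n_1=20 n_2=13  [Q]
∂1: piv[gh,gi,gl,gp,gq,gz] rk=6  ker:hi,hl,hp,hq,hz,il,ip,iq,iz,lp,lz,pq,pz,qz
∂2: piv[ghq,gil,gip,giq,giz,gpq,gpz,gqz,hpz,ilp,ilz] rk=11  ker:ipq,lpz
b_1=(20−6)−11=3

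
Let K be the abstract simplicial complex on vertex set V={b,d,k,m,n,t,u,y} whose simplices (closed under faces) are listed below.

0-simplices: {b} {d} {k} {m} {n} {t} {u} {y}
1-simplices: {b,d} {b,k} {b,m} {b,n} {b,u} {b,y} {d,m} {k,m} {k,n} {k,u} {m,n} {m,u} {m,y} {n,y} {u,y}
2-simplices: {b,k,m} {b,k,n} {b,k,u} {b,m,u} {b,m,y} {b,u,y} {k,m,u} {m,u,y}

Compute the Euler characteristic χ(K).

n_0=8 n_1=15 n_2=8
χ=+8−15+8=1

χ(K)=1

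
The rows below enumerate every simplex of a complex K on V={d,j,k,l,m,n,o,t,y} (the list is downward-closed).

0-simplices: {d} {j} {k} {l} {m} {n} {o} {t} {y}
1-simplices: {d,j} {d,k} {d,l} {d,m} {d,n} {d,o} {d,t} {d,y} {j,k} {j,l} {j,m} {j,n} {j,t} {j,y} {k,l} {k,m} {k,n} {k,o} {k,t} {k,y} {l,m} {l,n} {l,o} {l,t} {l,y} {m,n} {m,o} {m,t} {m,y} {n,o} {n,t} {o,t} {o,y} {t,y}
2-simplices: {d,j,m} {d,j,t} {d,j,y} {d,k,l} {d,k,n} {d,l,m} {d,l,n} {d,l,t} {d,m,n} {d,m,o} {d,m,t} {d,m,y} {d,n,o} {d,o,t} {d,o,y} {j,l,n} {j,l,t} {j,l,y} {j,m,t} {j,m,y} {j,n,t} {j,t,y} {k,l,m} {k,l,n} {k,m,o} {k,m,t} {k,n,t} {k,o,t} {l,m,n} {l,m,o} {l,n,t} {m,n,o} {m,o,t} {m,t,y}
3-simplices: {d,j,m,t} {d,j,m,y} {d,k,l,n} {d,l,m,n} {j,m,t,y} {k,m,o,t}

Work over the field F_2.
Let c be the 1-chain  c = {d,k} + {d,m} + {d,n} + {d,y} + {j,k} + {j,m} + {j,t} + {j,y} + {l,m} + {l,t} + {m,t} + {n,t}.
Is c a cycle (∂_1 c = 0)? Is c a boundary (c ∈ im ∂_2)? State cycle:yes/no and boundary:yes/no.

n_0=9 n_1=34 n_2=34 n_3=6  [Z2]
∂1: piv[dj,dk,dl,dm,dn,do,dt,dy] rk=8  ker:jk,jl,jm,jn,jt,jy,kl,km,kn,ko,kt,ky,lm,ln,lo,lt,ly,mn,mo,mt,my,no,nt,ot,oy,ty
∂2: piv[djm,djt,djy,dkl,dkn,dlm,dln,dlt,dmn,dmo,dmt,dmy,dno,dot,doy,jln,jlt,jly,jnt,jty,klm,kmo,kmt,lmo] rk=24  ker:jmt,jmy,kln,knt,kot,lmn,lnt,mno,mot,mty
∂3: piv[djmt,djmy,dkln,dlmn,jmty,kmot] rk=6
∂1c = 0
c vs im∂2: residual ≠ 0 ⇒ not boundary

cycle:yes boundary:no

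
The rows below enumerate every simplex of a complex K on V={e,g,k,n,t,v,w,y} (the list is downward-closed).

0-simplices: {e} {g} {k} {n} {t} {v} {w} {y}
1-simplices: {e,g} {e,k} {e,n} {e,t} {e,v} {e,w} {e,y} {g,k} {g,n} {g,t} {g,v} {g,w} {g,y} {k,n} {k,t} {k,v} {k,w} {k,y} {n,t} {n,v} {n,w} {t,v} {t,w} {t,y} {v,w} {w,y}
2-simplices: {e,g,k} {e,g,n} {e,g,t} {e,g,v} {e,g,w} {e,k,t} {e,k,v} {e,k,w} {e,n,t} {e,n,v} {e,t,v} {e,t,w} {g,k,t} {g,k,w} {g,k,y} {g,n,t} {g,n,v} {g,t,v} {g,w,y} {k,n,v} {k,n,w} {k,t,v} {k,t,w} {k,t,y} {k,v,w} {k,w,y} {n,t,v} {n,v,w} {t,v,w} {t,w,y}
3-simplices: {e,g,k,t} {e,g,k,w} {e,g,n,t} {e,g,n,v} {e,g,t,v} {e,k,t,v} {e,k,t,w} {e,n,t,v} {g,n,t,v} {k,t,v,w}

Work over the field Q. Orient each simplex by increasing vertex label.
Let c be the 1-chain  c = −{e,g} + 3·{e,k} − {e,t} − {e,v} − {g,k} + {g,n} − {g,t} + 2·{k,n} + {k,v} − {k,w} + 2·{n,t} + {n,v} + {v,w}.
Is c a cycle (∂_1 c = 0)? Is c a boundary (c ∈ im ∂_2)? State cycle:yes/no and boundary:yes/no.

n_0=8 n_1=26 n_2=30 n_3=10  [Q]
∂1: piv[eg,ek,en,et,ev,ew,ey] rk=7  ker:gk,gn,gt,gv,gw,gy,kn,kt,kv,kw,ky,nt,nv,nw,tv,tw,ty,vw,wy
∂2: piv[egk,egn,egt,egv,egw,ekt,ekv,ekw,ent,env,etv,etw,gky,gwy,knv,knw,kty,kvw] rk=18  ker:gkt,gkw,gnt,gnv,gtv,ktv,ktw,kwy,ntv,nvw,tvw,twy
∂3: piv[egkt,egkw,egnt,egnv,egtv,ektv,ektw,entv,ktvw] rk=9  ker:gntv
∂1c = 0
c vs im∂2: reduces to 0 ⇒ boundary

cycle:yes boundary:yes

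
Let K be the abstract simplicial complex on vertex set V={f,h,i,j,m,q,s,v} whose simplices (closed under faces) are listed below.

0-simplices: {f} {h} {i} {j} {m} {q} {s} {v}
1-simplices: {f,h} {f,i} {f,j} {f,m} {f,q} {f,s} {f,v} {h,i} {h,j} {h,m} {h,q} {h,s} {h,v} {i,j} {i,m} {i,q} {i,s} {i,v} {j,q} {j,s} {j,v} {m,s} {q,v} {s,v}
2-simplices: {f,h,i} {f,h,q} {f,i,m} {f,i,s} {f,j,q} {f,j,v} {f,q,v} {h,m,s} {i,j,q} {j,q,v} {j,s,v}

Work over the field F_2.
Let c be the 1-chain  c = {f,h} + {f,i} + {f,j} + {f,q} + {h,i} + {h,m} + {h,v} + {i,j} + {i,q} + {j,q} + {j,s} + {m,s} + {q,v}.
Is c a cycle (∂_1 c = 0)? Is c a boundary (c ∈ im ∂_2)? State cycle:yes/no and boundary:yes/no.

cycle:yes boundary:no

n_0=8 n_1=24 n_2=11  [Z2]
∂1: piv[fh,fi,fj,fm,fq,fs,fv] rk=7  ker:hi,hj,hm,hq,hs,hv,ij,im,iq,is,iv,jq,js,jv,ms,qv,sv
∂2: piv[fhi,fhq,fim,fis,fjq,fjv,fqv,hms,ijq,jsv] rk=10  ker:jqv
∂1c = 0
c vs im∂2: residual ≠ 0 ⇒ not boundary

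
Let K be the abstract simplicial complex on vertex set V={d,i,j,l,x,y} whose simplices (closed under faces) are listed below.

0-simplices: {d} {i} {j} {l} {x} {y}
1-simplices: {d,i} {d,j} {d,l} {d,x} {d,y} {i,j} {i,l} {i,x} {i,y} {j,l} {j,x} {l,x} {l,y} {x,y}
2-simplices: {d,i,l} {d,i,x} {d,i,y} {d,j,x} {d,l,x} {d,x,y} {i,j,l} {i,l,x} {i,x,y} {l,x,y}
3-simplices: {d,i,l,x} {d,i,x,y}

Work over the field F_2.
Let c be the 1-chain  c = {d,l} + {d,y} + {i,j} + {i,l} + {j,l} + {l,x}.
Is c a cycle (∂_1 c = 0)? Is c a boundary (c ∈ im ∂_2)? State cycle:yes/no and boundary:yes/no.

cycle:no boundary:no

n_0=6 n_1=14 n_2=10 n_3=2  [Z2]
∂1: piv[di,dj,dl,dx,dy] rk=5  ker:ij,il,ix,iy,jl,jx,lx,ly,xy
∂2: piv[dil,dix,diy,djx,dlx,dxy,ijl,lxy] rk=8  ker:ilx,ixy
∂3: piv[dilx,dixy] rk=2
∂1c = {x} + {y}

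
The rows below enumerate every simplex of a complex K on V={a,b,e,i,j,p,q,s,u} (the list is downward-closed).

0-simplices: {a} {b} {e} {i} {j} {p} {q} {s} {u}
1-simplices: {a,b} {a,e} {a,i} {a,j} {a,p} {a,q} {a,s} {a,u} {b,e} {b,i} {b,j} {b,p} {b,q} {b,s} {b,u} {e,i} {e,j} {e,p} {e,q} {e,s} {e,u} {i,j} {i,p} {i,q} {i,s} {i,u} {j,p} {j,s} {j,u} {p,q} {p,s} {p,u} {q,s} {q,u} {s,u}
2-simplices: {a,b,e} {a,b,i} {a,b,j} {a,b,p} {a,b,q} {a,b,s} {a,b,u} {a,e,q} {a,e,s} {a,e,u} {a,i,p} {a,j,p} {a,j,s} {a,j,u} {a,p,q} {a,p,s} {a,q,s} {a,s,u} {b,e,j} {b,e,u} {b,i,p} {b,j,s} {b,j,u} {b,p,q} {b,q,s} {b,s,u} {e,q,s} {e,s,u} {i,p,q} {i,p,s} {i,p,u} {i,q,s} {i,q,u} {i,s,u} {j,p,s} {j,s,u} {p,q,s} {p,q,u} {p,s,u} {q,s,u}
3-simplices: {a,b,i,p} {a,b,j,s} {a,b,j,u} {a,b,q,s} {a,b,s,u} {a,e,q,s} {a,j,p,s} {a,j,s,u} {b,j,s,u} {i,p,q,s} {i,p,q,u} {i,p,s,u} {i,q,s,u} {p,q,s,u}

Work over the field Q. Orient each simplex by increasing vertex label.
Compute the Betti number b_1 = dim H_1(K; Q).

n_0=9 n_1=35 n_2=40 n_3=14  [Q]
∂1: piv[ab,ae,ai,aj,ap,aq,as,au] rk=8  ker:be,bi,bj,bp,bq,bs,bu,ei,ej,ep,eq,es,eu,ij,ip,iq,is,iu,jp,js,ju,pq,ps,pu,qs,qu,su
∂2: piv[abe,abi,abj,abp,abq,abs,abu,aeq,aes,aeu,aip,ajp,ajs,aju,apq,aps,aqs,asu,bej,ipq,ips,ipu,iqu,isu] rk=24  ker:beu,bip,bjs,bju,bpq,bqs,bsu,eqs,esu,iqs,jps,jsu,pqs,pqu,psu,qsu
∂3: piv[abip,abjs,abju,abqs,absu,aeqs,ajps,ajsu,ipqs,ipqu,ipsu,iqsu] rk=12  ker:bjsu,pqsu
b_1=(35−8)−24=3

b_1=3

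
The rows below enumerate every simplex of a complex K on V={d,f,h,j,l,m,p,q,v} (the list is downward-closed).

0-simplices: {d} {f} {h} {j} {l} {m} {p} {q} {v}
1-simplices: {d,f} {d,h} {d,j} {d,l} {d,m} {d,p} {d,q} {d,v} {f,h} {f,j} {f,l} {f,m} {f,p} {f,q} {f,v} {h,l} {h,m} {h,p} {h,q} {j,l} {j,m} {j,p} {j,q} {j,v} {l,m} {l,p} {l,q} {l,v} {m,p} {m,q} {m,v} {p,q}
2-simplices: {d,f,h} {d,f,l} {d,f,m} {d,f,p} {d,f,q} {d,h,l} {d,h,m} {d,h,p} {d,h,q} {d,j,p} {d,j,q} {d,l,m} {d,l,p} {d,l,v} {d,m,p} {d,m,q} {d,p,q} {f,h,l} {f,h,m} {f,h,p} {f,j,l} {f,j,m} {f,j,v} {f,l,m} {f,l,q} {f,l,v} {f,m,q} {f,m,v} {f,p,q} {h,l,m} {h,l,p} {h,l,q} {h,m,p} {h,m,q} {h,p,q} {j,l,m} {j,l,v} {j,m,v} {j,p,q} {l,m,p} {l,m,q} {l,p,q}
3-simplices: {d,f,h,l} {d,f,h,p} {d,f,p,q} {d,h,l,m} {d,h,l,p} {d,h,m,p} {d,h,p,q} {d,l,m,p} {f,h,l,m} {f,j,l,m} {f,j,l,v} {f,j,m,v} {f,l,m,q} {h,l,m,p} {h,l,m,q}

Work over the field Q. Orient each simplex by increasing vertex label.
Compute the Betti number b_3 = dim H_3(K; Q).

n_0=9 n_1=32 n_2=42 n_3=15  [Q]
∂1: piv[df,dh,dj,dl,dm,dp,dq,dv] rk=8  ker:fh,fj,fl,fm,fp,fq,fv,hl,hm,hp,hq,jl,jm,jp,jq,jv,lm,lp,lq,lv,mp,mq,mv,pq
∂2: piv[dfh,dfl,dfm,dfp,dfq,dhl,dhm,dhp,dhq,djp,djq,dlm,dlp,dlv,dmp,dmq,dpq,fjl,fjm,fjv,flq,flv,fmv] rk=23  ker:fhl,fhm,fhp,flm,fmq,fpq,hlm,hlp,hlq,hmp,hmq,hpq,jlm,jlv,jmv,jpq,lmp,lmq,lpq
∂3: piv[dfhl,dfhp,dfpq,dhlm,dhlp,dhmp,dhpq,dlmp,fhlm,fjlm,fjlv,fjmv,flmq,hlmq] rk=14  ker:hlmp
b_3=(15−14)−0=1

b_3=1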